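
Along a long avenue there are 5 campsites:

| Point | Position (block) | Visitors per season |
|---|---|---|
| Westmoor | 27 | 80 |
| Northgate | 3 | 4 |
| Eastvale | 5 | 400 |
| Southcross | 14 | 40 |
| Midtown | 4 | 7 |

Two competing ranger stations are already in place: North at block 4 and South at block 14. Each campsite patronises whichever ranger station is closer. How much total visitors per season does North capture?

411

The indifferent point is the midpoint (4+14)/2 = 9; campsites left of it (closer to North at 4) go to North, those right go to South.
  Northgate at 3 (w=4) → North
  Midtown at 4 (w=7) → North
  Eastvale at 5 (w=400) → North
  Southcross at 14 (w=40) → South
  Westmoor at 27 (w=80) → South
North captures 411; South captures 120.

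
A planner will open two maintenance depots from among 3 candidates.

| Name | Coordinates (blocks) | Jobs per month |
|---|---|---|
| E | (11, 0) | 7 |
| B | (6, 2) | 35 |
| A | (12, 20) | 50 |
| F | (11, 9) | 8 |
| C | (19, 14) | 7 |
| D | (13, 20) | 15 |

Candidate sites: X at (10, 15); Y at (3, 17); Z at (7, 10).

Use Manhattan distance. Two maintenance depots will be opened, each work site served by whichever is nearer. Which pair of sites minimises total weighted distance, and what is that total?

Evaluate every pair (each demand assigned to the nearer of the two):
  {X, Z}: total = 993
  {X, Y}: total = 1303
  {Y, Z}: total = 1360
Best pair: {X, Z} with total 993.

{X, Z}, total 993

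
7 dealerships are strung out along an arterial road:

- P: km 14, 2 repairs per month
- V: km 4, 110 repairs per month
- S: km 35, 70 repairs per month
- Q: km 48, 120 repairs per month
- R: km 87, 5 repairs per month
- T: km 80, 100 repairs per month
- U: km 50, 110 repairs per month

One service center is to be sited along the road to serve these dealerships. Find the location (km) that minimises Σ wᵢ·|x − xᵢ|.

x = 48

For a sum of weighted absolute distances on a line, the optimum is the weighted median (not the mean). Total weight W = 517; half-weight = 258.5.
Sort by position and accumulate weight:
  km 4 (V, w=110) → cum 110
  km 14 (P, w=2) → cum 112
  km 35 (S, w=70) → cum 182
  km 48 (Q, w=120) → cum 302  ≥ 258.5 → median here
  km 50 (U, w=110) → cum 412
  km 80 (T, w=100) → cum 512
  km 87 (R, w=5) → cum 517
Optimal location: km 48.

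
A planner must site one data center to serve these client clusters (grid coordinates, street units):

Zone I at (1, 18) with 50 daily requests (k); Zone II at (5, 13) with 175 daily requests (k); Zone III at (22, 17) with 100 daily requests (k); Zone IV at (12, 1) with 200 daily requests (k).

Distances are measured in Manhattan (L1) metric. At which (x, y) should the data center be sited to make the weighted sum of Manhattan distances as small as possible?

(12, 13)

Manhattan distance separates: Σwᵢ(|x−xᵢ|+|y−yᵢ|) = Σwᵢ|x−xᵢ| + Σwᵢ|y−yᵢ|, so x and y are optimised independently as 1-D weighted medians.
Total weight W = 525; half = 262.5.
x-coordinate, sorted with cumulative weight:
  x=1 (Zone I, w=50) cum 50
  x=5 (Zone II, w=175) cum 225
  x=12 (Zone IV, w=200) cum 425  ← median
  x=22 (Zone III, w=100) cum 525
⇒ x* = 12
y-coordinate, sorted with cumulative weight:
  y=1 (Zone IV, w=200) cum 200
  y=13 (Zone II, w=175) cum 375  ← median
  y=17 (Zone III, w=100) cum 475
  y=18 (Zone I, w=50) cum 525
⇒ y* = 13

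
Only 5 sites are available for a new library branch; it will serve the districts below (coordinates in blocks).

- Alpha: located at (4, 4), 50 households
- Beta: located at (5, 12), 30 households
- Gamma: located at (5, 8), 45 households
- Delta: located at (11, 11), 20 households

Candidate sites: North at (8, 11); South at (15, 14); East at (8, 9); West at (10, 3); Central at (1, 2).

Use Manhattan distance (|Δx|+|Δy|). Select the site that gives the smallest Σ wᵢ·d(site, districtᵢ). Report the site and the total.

East, total 910 blocks

Total weighted distance at each candidate:
  North (8, 11): total = 1000
  South (15, 14): total = 2270
  East (8, 9): total = 910
  West (10, 3): total = 1400
  Central (1, 2): total = 1500
Minimum is at East with total 910 blocks.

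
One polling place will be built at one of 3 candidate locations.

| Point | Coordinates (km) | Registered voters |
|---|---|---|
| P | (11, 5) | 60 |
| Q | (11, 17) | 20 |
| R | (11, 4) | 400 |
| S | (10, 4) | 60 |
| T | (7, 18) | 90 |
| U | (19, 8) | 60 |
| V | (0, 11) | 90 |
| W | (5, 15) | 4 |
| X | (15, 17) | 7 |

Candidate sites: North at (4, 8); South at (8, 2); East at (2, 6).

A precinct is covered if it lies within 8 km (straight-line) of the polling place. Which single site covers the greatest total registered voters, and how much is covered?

Coverage radius r = 8 km; a point is covered iff (Δx)²+(Δy)² ≤ 8² = 64.
  North (4, 8): covers {P, S, V, W} → 214
  South (8, 2): covers {P, R, S} → 520
  East (2, 6): covers {V} → 90
Maximum coverage at South: 520 registered voters.

South, covering 520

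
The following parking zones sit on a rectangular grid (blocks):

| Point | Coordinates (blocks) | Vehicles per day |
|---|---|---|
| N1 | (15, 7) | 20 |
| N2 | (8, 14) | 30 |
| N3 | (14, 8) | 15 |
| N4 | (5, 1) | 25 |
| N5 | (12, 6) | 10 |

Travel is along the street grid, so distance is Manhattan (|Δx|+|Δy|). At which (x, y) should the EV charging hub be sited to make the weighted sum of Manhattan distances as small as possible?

(8, 7)

Manhattan distance separates: Σwᵢ(|x−xᵢ|+|y−yᵢ|) = Σwᵢ|x−xᵢ| + Σwᵢ|y−yᵢ|, so x and y are optimised independently as 1-D weighted medians.
Total weight W = 100; half = 50.
x-coordinate, sorted with cumulative weight:
  x=5 (N4, w=25) cum 25
  x=8 (N2, w=30) cum 55  ← median
  x=12 (N5, w=10) cum 65
  x=14 (N3, w=15) cum 80
  x=15 (N1, w=20) cum 100
⇒ x* = 8
y-coordinate, sorted with cumulative weight:
  y=1 (N4, w=25) cum 25
  y=6 (N5, w=10) cum 35
  y=7 (N1, w=20) cum 55  ← median
  y=8 (N3, w=15) cum 70
  y=14 (N2, w=30) cum 100
⇒ y* = 7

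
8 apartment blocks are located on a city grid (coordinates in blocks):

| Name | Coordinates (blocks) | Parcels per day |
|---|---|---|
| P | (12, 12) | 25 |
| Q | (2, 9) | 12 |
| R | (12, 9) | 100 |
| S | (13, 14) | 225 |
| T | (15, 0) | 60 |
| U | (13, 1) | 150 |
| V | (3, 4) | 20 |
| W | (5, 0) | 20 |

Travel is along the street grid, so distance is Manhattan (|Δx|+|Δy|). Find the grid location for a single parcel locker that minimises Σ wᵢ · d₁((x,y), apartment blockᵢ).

(13, 9)

Manhattan distance separates: Σwᵢ(|x−xᵢ|+|y−yᵢ|) = Σwᵢ|x−xᵢ| + Σwᵢ|y−yᵢ|, so x and y are optimised independently as 1-D weighted medians.
Total weight W = 612; half = 306.
x-coordinate, sorted with cumulative weight:
  x=2 (Q, w=12) cum 12
  x=3 (V, w=20) cum 32
  x=5 (W, w=20) cum 52
  x=12 (P, w=25) cum 77
  x=12 (R, w=100) cum 177
  x=13 (S, w=225) cum 402  ← median
  x=13 (U, w=150) cum 552
  x=15 (T, w=60) cum 612
⇒ x* = 13
y-coordinate, sorted with cumulative weight:
  y=0 (T, w=60) cum 60
  y=0 (W, w=20) cum 80
  y=1 (U, w=150) cum 230
  y=4 (V, w=20) cum 250
  y=9 (Q, w=12) cum 262
  y=9 (R, w=100) cum 362  ← median
  y=12 (P, w=25) cum 387
  y=14 (S, w=225) cum 612
⇒ y* = 9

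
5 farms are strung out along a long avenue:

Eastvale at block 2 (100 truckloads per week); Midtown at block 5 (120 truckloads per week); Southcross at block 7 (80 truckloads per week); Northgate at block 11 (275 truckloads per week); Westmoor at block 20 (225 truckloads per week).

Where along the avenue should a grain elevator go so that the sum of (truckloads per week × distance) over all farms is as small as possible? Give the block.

For a sum of weighted absolute distances on a line, the optimum is the weighted median (not the mean). Total weight W = 800; half-weight = 400.
Sort by position and accumulate weight:
  block 2 (Eastvale, w=100) → cum 100
  block 5 (Midtown, w=120) → cum 220
  block 7 (Southcross, w=80) → cum 300
  block 11 (Northgate, w=275) → cum 575  ≥ 400 → median here
  block 20 (Westmoor, w=225) → cum 800
Optimal location: block 11.

x = 11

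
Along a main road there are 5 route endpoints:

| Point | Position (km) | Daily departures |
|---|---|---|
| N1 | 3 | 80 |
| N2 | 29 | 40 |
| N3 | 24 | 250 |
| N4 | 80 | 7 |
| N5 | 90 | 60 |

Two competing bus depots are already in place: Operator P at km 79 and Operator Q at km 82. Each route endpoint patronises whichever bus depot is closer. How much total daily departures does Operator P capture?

The indifferent point is the midpoint (79+82)/2 = 80.5; route endpoints left of it (closer to Operator P at 79) go to Operator P, those right go to Operator Q.
  N1 at 3 (w=80) → Operator P
  N3 at 24 (w=250) → Operator P
  N2 at 29 (w=40) → Operator P
  N4 at 80 (w=7) → Operator P
  N5 at 90 (w=60) → Operator Q
Operator P captures 377; Operator Q captures 60.

377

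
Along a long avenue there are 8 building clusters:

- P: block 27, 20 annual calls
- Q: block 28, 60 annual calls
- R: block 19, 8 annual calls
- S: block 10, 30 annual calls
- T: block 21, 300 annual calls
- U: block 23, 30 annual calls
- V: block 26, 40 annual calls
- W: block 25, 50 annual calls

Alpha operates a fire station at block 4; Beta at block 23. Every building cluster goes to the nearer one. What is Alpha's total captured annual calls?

The indifferent point is the midpoint (4+23)/2 = 13.5; building clusters left of it (closer to Alpha at 4) go to Alpha, those right go to Beta.
  S at 10 (w=30) → Alpha
  R at 19 (w=8) → Beta
  T at 21 (w=300) → Beta
  U at 23 (w=30) → Beta
  W at 25 (w=50) → Beta
  V at 26 (w=40) → Beta
  P at 27 (w=20) → Beta
  Q at 28 (w=60) → Beta
Alpha captures 30; Beta captures 508.

30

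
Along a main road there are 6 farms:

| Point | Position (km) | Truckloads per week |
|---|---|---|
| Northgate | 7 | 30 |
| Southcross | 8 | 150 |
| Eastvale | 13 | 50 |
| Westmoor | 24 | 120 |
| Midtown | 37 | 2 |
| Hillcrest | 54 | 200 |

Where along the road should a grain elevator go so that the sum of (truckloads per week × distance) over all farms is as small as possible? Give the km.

x = 24

For a sum of weighted absolute distances on a line, the optimum is the weighted median (not the mean). Total weight W = 552; half-weight = 276.
Sort by position and accumulate weight:
  km 7 (Northgate, w=30) → cum 30
  km 8 (Southcross, w=150) → cum 180
  km 13 (Eastvale, w=50) → cum 230
  km 24 (Westmoor, w=120) → cum 350  ≥ 276 → median here
  km 37 (Midtown, w=2) → cum 352
  km 54 (Hillcrest, w=200) → cum 552
Optimal location: km 24.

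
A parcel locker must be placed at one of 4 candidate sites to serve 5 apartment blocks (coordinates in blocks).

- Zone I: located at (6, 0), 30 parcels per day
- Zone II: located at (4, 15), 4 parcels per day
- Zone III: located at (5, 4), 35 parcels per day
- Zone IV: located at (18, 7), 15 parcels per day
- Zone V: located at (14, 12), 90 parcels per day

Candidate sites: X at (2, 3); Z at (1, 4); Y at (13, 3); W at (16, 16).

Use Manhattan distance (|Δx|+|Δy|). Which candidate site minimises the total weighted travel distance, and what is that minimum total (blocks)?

Y, total 1734 blocks

Total weighted distance at each candidate:
  X (2, 3): total = 2596
  Z (1, 4): total = 2656
  Y (13, 3): total = 1734
  W (16, 16): total = 2342
Minimum is at Y with total 1734 blocks.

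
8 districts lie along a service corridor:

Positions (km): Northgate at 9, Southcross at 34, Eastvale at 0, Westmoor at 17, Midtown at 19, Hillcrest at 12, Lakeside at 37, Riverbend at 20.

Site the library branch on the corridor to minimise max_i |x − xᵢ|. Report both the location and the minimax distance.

The 1-center on a line is the midpoint of the two extreme points: leftmost at 0, rightmost at 37.
Optimal location = (0 + 37)/2 = 18.5; maximum distance = (37 − 0)/2 = 18.5.

location 18.5, max distance 18.5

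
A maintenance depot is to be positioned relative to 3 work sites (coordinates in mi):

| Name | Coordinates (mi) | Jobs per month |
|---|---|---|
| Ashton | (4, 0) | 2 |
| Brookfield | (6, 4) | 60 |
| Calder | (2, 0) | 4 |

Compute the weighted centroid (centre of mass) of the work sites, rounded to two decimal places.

(5.70, 3.64)

The minimiser of Σwᵢ‖p−pᵢ‖² is the weighted centroid p* = (Σwᵢpᵢ)/(Σwᵢ).
Σwᵢ = 66.
Σwᵢxᵢ = 2·4 + 60·6 + 4·2 = 376.
Σwᵢyᵢ = 2·0 + 60·4 + 4·0 = 240.
x* = 376/66 = 5.70, y* = 240/66 = 3.64.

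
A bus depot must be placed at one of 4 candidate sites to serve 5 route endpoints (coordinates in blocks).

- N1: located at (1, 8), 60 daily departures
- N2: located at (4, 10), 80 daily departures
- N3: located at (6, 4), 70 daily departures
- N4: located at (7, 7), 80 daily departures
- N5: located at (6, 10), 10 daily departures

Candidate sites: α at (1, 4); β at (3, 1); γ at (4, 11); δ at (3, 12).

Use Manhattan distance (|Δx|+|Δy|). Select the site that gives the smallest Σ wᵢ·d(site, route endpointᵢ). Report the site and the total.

Total weighted distance at each candidate:
  α (1, 4): total = 2140
  β (3, 1): total = 2680
  γ (4, 11): total = 1660
  δ (3, 12): total = 2140
Minimum is at γ with total 1660 blocks.

γ, total 1660 blocks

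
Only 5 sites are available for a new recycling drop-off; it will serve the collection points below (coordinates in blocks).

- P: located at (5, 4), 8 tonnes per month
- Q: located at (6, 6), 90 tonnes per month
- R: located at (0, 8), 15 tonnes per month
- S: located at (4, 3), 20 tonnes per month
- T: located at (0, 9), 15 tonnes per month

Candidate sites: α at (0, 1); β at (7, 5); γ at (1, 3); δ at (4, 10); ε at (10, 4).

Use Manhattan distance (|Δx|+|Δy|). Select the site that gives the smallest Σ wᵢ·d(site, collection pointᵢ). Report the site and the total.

β, total 619 blocks

Total weighted distance at each candidate:
  α (0, 1): total = 1399
  β (7, 5): total = 619
  γ (1, 3): total = 1015
  δ (4, 10): total = 901
  ε (10, 4): total = 1155
Minimum is at β with total 619 blocks.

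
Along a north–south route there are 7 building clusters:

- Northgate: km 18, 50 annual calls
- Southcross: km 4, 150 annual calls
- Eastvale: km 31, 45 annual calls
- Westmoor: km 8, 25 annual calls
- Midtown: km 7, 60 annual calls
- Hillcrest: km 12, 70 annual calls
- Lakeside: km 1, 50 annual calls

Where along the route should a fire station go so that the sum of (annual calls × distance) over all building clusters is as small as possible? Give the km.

x = 7

For a sum of weighted absolute distances on a line, the optimum is the weighted median (not the mean). Total weight W = 450; half-weight = 225.
Sort by position and accumulate weight:
  km 1 (Lakeside, w=50) → cum 50
  km 4 (Southcross, w=150) → cum 200
  km 7 (Midtown, w=60) → cum 260  ≥ 225 → median here
  km 8 (Westmoor, w=25) → cum 285
  km 12 (Hillcrest, w=70) → cum 355
  km 18 (Northgate, w=50) → cum 405
  km 31 (Eastvale, w=45) → cum 450
Optimal location: km 7.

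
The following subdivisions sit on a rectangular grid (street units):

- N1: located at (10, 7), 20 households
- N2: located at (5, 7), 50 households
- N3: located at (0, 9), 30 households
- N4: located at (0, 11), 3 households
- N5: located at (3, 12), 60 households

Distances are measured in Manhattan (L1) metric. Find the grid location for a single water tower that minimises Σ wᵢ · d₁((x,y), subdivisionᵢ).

(3, 9)

Manhattan distance separates: Σwᵢ(|x−xᵢ|+|y−yᵢ|) = Σwᵢ|x−xᵢ| + Σwᵢ|y−yᵢ|, so x and y are optimised independently as 1-D weighted medians.
Total weight W = 163; half = 81.5.
x-coordinate, sorted with cumulative weight:
  x=0 (N3, w=30) cum 30
  x=0 (N4, w=3) cum 33
  x=3 (N5, w=60) cum 93  ← median
  x=5 (N2, w=50) cum 143
  x=10 (N1, w=20) cum 163
⇒ x* = 3
y-coordinate, sorted with cumulative weight:
  y=7 (N1, w=20) cum 20
  y=7 (N2, w=50) cum 70
  y=9 (N3, w=30) cum 100  ← median
  y=11 (N4, w=3) cum 103
  y=12 (N5, w=60) cum 163
⇒ y* = 9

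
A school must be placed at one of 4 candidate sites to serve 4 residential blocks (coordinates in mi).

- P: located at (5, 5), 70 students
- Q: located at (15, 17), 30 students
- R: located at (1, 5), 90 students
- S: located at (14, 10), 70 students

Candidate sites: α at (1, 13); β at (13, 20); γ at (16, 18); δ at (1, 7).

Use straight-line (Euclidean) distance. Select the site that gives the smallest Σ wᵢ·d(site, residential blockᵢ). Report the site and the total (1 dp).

Total weighted distance at each candidate:
  α (1, 13): total = 2716.8
  β (13, 20): total = 3730.5
  γ (16, 18): total = 3598.2
  δ (1, 7): total = 1943.1
Minimum is at δ with total 1943.1 mi.

δ, total 1943.1 mi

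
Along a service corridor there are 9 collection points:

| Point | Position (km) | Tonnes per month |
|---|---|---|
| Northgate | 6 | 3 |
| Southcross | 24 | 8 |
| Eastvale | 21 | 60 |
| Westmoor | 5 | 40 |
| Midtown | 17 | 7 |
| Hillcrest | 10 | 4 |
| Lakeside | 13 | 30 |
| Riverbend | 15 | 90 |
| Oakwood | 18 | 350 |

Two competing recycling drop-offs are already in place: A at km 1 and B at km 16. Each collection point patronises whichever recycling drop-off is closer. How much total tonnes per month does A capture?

The indifferent point is the midpoint (1+16)/2 = 8.5; collection points left of it (closer to A at 1) go to A, those right go to B.
  Westmoor at 5 (w=40) → A
  Northgate at 6 (w=3) → A
  Hillcrest at 10 (w=4) → B
  Lakeside at 13 (w=30) → B
  Riverbend at 15 (w=90) → B
  Midtown at 17 (w=7) → B
  Oakwood at 18 (w=350) → B
  Eastvale at 21 (w=60) → B
  Southcross at 24 (w=8) → B
A captures 43; B captures 549.

43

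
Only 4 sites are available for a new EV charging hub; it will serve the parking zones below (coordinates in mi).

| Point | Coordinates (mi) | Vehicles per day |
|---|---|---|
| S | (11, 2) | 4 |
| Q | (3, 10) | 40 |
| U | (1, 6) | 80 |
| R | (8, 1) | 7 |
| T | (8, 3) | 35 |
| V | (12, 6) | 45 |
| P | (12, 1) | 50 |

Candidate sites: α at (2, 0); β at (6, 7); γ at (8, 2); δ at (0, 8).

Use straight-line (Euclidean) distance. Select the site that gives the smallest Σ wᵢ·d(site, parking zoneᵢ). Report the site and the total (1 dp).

β, total 1504.7 mi

Total weighted distance at each candidate:
  α (2, 0): total = 2230.1
  β (6, 7): total = 1504.7
  γ (8, 2): total = 1537.1
  δ (0, 8): total = 2019.9
Minimum is at β with total 1504.7 mi.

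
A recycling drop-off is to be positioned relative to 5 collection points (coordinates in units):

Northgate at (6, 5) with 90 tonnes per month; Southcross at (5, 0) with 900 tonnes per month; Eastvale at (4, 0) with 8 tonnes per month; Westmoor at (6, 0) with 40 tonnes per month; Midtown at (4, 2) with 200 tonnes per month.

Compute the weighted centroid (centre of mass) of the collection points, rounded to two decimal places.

(4.94, 0.69)

The minimiser of Σwᵢ‖p−pᵢ‖² is the weighted centroid p* = (Σwᵢpᵢ)/(Σwᵢ).
Σwᵢ = 1238.
Σwᵢxᵢ = 90·6 + 900·5 + 8·4 + 40·6 + 200·4 = 6112.
Σwᵢyᵢ = 90·5 + 900·0 + 8·0 + 40·0 + 200·2 = 850.
x* = 6112/1238 = 4.94, y* = 850/1238 = 0.69.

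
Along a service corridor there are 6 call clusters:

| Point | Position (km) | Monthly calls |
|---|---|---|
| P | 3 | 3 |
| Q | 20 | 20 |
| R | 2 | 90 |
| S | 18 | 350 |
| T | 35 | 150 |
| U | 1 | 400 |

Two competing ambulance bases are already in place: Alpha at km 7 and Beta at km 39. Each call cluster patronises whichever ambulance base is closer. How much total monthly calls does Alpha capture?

863

The indifferent point is the midpoint (7+39)/2 = 23; call clusters left of it (closer to Alpha at 7) go to Alpha, those right go to Beta.
  U at 1 (w=400) → Alpha
  R at 2 (w=90) → Alpha
  P at 3 (w=3) → Alpha
  S at 18 (w=350) → Alpha
  Q at 20 (w=20) → Alpha
  T at 35 (w=150) → Beta
Alpha captures 863; Beta captures 150.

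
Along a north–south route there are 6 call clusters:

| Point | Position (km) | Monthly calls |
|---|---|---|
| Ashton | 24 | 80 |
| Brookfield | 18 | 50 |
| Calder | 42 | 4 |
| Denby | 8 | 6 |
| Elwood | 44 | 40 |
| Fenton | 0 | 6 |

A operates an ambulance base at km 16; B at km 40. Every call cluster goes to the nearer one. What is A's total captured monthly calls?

The indifferent point is the midpoint (16+40)/2 = 28; call clusters left of it (closer to A at 16) go to A, those right go to B.
  Fenton at 0 (w=6) → A
  Denby at 8 (w=6) → A
  Brookfield at 18 (w=50) → A
  Ashton at 24 (w=80) → A
  Calder at 42 (w=4) → B
  Elwood at 44 (w=40) → B
A captures 142; B captures 44.

142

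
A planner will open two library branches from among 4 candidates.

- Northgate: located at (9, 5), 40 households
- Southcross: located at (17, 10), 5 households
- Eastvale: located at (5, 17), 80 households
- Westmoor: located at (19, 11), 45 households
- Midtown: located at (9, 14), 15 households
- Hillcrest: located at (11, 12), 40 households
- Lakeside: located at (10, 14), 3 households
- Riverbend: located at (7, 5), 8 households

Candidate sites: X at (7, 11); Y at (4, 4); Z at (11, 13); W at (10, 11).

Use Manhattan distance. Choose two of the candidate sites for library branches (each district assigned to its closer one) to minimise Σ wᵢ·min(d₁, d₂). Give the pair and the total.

{X, W}, total 1562

Evaluate every pair (each demand assigned to the nearer of the two):
  {X, W}: total = 1562
  {X, Z}: total = 1594
  {Y, Z}: total = 1658
  {Z, W}: total = 1688
  {Y, W}: total = 1746
  {X, Y}: total = 1800
Best pair: {X, W} with total 1562.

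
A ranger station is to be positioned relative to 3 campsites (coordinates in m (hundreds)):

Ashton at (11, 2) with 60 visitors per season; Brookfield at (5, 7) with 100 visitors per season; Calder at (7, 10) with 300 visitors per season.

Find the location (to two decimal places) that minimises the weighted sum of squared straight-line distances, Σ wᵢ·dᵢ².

(7.09, 8.30)

The minimiser of Σwᵢ‖p−pᵢ‖² is the weighted centroid p* = (Σwᵢpᵢ)/(Σwᵢ).
Σwᵢ = 460.
Σwᵢxᵢ = 60·11 + 100·5 + 300·7 = 3260.
Σwᵢyᵢ = 60·2 + 100·7 + 300·10 = 3820.
x* = 3260/460 = 7.09, y* = 3820/460 = 8.30.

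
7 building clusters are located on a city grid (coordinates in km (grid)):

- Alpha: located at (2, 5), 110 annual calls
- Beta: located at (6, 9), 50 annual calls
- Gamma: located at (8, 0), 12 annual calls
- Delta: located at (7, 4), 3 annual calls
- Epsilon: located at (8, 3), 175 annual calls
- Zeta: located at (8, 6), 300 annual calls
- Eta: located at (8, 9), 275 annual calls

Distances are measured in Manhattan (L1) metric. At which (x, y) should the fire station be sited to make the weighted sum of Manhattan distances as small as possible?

(8, 6)

Manhattan distance separates: Σwᵢ(|x−xᵢ|+|y−yᵢ|) = Σwᵢ|x−xᵢ| + Σwᵢ|y−yᵢ|, so x and y are optimised independently as 1-D weighted medians.
Total weight W = 925; half = 462.5.
x-coordinate, sorted with cumulative weight:
  x=2 (Alpha, w=110) cum 110
  x=6 (Beta, w=50) cum 160
  x=7 (Delta, w=3) cum 163
  x=8 (Gamma, w=12) cum 175
  x=8 (Epsilon, w=175) cum 350
  x=8 (Zeta, w=300) cum 650  ← median
  x=8 (Eta, w=275) cum 925
⇒ x* = 8
y-coordinate, sorted with cumulative weight:
  y=0 (Gamma, w=12) cum 12
  y=3 (Epsilon, w=175) cum 187
  y=4 (Delta, w=3) cum 190
  y=5 (Alpha, w=110) cum 300
  y=6 (Zeta, w=300) cum 600  ← median
  y=9 (Beta, w=50) cum 650
  y=9 (Eta, w=275) cum 925
⇒ y* = 6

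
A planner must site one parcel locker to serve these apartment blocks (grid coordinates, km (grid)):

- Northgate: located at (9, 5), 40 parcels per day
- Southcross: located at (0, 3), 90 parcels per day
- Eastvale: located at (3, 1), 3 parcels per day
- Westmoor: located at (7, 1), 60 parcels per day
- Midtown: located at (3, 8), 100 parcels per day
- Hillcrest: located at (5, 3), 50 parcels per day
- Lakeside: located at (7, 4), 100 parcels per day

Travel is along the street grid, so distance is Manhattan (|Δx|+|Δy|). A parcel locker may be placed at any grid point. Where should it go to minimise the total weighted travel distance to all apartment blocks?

Manhattan distance separates: Σwᵢ(|x−xᵢ|+|y−yᵢ|) = Σwᵢ|x−xᵢ| + Σwᵢ|y−yᵢ|, so x and y are optimised independently as 1-D weighted medians.
Total weight W = 443; half = 221.5.
x-coordinate, sorted with cumulative weight:
  x=0 (Southcross, w=90) cum 90
  x=3 (Eastvale, w=3) cum 93
  x=3 (Midtown, w=100) cum 193
  x=5 (Hillcrest, w=50) cum 243  ← median
  x=7 (Westmoor, w=60) cum 303
  x=7 (Lakeside, w=100) cum 403
  x=9 (Northgate, w=40) cum 443
⇒ x* = 5
y-coordinate, sorted with cumulative weight:
  y=1 (Eastvale, w=3) cum 3
  y=1 (Westmoor, w=60) cum 63
  y=3 (Southcross, w=90) cum 153
  y=3 (Hillcrest, w=50) cum 203
  y=4 (Lakeside, w=100) cum 303  ← median
  y=5 (Northgate, w=40) cum 343
  y=8 (Midtown, w=100) cum 443
⇒ y* = 4

(5, 4)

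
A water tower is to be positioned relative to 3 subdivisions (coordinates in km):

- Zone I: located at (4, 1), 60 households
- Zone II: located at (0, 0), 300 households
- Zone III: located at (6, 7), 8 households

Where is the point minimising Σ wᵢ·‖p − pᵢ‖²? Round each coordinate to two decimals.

The minimiser of Σwᵢ‖p−pᵢ‖² is the weighted centroid p* = (Σwᵢpᵢ)/(Σwᵢ).
Σwᵢ = 368.
Σwᵢxᵢ = 60·4 + 300·0 + 8·6 = 288.
Σwᵢyᵢ = 60·1 + 300·0 + 8·7 = 116.
x* = 288/368 = 0.78, y* = 116/368 = 0.32.

(0.78, 0.32)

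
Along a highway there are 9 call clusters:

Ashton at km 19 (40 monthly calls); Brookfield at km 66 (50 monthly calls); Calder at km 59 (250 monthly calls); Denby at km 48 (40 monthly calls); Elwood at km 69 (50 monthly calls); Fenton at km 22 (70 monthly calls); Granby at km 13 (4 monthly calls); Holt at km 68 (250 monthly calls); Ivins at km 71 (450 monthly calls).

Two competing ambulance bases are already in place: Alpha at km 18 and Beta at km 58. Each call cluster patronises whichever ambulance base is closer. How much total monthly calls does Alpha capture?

114

The indifferent point is the midpoint (18+58)/2 = 38; call clusters left of it (closer to Alpha at 18) go to Alpha, those right go to Beta.
  Granby at 13 (w=4) → Alpha
  Ashton at 19 (w=40) → Alpha
  Fenton at 22 (w=70) → Alpha
  Denby at 48 (w=40) → Beta
  Calder at 59 (w=250) → Beta
  Brookfield at 66 (w=50) → Beta
  Holt at 68 (w=250) → Beta
  Elwood at 69 (w=50) → Beta
  Ivins at 71 (w=450) → Beta
Alpha captures 114; Beta captures 1090.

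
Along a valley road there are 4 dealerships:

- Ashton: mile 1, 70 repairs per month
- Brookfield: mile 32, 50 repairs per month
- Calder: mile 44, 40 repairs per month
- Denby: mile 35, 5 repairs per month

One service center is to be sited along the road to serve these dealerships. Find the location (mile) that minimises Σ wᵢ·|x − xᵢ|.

For a sum of weighted absolute distances on a line, the optimum is the weighted median (not the mean). Total weight W = 165; half-weight = 82.5.
Sort by position and accumulate weight:
  mile 1 (Ashton, w=70) → cum 70
  mile 32 (Brookfield, w=50) → cum 120  ≥ 82.5 → median here
  mile 35 (Denby, w=5) → cum 125
  mile 44 (Calder, w=40) → cum 165
Optimal location: mile 32.

x = 32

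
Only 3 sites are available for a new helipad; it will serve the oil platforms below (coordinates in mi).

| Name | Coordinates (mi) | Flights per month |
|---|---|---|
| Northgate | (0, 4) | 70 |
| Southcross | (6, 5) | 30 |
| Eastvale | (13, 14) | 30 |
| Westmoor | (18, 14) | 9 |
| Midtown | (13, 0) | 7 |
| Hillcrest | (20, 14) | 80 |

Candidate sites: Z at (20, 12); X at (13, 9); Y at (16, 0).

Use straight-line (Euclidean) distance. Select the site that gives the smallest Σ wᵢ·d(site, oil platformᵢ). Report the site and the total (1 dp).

X, total 2181.7 mi

Total weighted distance at each candidate:
  Z (20, 12): total = 2478.5
  X (13, 9): total = 2181.7
  Y (16, 0): total = 3232.5
Minimum is at X with total 2181.7 mi.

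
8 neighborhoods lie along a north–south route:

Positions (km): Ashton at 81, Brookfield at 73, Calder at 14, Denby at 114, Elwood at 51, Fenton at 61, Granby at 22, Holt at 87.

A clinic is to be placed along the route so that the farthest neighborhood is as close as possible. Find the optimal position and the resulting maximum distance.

The 1-center on a line is the midpoint of the two extreme points: leftmost at 14, rightmost at 114.
Optimal location = (14 + 114)/2 = 64; maximum distance = (114 − 14)/2 = 50.

location 64, max distance 50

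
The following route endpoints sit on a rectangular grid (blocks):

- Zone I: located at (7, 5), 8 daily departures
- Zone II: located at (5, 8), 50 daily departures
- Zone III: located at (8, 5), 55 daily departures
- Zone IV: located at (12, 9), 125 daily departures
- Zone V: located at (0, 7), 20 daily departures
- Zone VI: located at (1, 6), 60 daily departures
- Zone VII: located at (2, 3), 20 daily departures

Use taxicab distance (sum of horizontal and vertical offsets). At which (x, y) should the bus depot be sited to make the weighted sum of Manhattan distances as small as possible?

Manhattan distance separates: Σwᵢ(|x−xᵢ|+|y−yᵢ|) = Σwᵢ|x−xᵢ| + Σwᵢ|y−yᵢ|, so x and y are optimised independently as 1-D weighted medians.
Total weight W = 338; half = 169.
x-coordinate, sorted with cumulative weight:
  x=0 (Zone V, w=20) cum 20
  x=1 (Zone VI, w=60) cum 80
  x=2 (Zone VII, w=20) cum 100
  x=5 (Zone II, w=50) cum 150
  x=7 (Zone I, w=8) cum 158
  x=8 (Zone III, w=55) cum 213  ← median
  x=12 (Zone IV, w=125) cum 338
⇒ x* = 8
y-coordinate, sorted with cumulative weight:
  y=3 (Zone VII, w=20) cum 20
  y=5 (Zone I, w=8) cum 28
  y=5 (Zone III, w=55) cum 83
  y=6 (Zone VI, w=60) cum 143
  y=7 (Zone V, w=20) cum 163
  y=8 (Zone II, w=50) cum 213  ← median
  y=9 (Zone IV, w=125) cum 338
⇒ y* = 8

(8, 8)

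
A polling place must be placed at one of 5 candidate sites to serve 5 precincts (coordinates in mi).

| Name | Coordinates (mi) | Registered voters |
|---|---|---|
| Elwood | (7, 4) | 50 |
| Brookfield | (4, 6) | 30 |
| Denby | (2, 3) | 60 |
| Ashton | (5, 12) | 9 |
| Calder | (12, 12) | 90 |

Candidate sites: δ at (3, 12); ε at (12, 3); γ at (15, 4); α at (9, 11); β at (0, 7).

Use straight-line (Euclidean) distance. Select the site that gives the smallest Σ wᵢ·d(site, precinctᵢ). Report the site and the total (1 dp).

Total weighted distance at each candidate:
  δ (3, 12): total = 2001.0
  ε (12, 3): total = 2023.9
  γ (15, 4): total = 2401.9
  α (9, 11): total = 1535.7
  β (0, 7): total = 2006.4
Minimum is at α with total 1535.7 mi.

α, total 1535.7 mi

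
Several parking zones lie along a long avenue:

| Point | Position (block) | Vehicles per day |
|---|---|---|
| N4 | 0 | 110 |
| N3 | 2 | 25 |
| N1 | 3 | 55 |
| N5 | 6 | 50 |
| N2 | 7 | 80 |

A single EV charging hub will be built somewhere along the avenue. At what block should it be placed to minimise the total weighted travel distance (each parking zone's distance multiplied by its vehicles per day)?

For a sum of weighted absolute distances on a line, the optimum is the weighted median (not the mean). Total weight W = 320; half-weight = 160.
Sort by position and accumulate weight:
  block 0 (N4, w=110) → cum 110
  block 2 (N3, w=25) → cum 135
  block 3 (N1, w=55) → cum 190  ≥ 160 → median here
  block 6 (N5, w=50) → cum 240
  block 7 (N2, w=80) → cum 320
Optimal location: block 3.

x = 3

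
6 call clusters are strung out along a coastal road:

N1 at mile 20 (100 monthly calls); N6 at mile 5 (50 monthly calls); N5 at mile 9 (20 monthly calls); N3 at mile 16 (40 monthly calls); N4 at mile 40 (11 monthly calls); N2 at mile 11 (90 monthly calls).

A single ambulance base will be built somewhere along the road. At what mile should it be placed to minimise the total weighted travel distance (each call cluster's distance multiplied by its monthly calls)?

x = 11

For a sum of weighted absolute distances on a line, the optimum is the weighted median (not the mean). Total weight W = 311; half-weight = 155.5.
Sort by position and accumulate weight:
  mile 5 (N6, w=50) → cum 50
  mile 9 (N5, w=20) → cum 70
  mile 11 (N2, w=90) → cum 160  ≥ 155.5 → median here
  mile 16 (N3, w=40) → cum 200
  mile 20 (N1, w=100) → cum 300
  mile 40 (N4, w=11) → cum 311
Optimal location: mile 11.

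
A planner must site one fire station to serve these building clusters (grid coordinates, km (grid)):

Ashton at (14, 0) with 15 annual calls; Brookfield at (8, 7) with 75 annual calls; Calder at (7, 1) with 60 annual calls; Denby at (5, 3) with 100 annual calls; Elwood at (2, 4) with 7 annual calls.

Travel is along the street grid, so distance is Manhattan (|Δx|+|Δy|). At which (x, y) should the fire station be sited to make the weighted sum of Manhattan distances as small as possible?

Manhattan distance separates: Σwᵢ(|x−xᵢ|+|y−yᵢ|) = Σwᵢ|x−xᵢ| + Σwᵢ|y−yᵢ|, so x and y are optimised independently as 1-D weighted medians.
Total weight W = 257; half = 128.5.
x-coordinate, sorted with cumulative weight:
  x=2 (Elwood, w=7) cum 7
  x=5 (Denby, w=100) cum 107
  x=7 (Calder, w=60) cum 167  ← median
  x=8 (Brookfield, w=75) cum 242
  x=14 (Ashton, w=15) cum 257
⇒ x* = 7
y-coordinate, sorted with cumulative weight:
  y=0 (Ashton, w=15) cum 15
  y=1 (Calder, w=60) cum 75
  y=3 (Denby, w=100) cum 175  ← median
  y=4 (Elwood, w=7) cum 182
  y=7 (Brookfield, w=75) cum 257
⇒ y* = 3

(7, 3)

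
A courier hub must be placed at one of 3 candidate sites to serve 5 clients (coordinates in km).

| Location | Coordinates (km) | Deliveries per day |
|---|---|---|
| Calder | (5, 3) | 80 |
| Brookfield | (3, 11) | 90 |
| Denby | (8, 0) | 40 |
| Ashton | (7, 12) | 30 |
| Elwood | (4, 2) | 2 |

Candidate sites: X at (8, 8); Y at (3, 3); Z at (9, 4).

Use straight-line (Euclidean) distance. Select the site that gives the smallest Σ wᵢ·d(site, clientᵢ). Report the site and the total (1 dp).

Total weighted distance at each candidate:
  X (8, 8): total = 1449.4
  Y (3, 3): total = 1411.5
  Z (9, 4): total = 1582.7
Minimum is at Y with total 1411.5 km.

Y, total 1411.5 km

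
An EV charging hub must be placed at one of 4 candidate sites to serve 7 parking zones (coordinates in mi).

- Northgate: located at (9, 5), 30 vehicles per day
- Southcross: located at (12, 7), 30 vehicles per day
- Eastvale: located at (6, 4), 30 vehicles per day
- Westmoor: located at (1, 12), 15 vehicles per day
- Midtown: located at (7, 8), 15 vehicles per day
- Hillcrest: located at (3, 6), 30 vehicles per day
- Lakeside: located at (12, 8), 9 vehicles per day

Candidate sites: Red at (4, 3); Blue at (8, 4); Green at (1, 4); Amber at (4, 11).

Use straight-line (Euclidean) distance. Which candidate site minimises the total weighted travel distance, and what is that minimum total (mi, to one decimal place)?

Total weighted distance at each candidate:
  Red (4, 3): total = 906.5
  Blue (8, 4): total = 686.2
  Green (1, 4): total = 1152.3
  Amber (4, 11): total = 1062.0
Minimum is at Blue with total 686.2 mi.

Blue, total 686.2 mi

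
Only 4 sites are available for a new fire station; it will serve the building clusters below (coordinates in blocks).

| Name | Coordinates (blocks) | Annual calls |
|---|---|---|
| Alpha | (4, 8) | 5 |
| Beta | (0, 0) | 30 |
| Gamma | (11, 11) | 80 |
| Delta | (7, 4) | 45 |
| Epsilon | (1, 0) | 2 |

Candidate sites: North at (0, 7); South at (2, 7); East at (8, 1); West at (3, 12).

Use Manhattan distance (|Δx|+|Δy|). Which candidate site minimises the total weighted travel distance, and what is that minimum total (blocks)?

East, total 1561 blocks

Total weighted distance at each candidate:
  North (0, 7): total = 1901
  South (2, 7): total = 1701
  East (8, 1): total = 1561
  West (3, 12): total = 1763
Minimum is at East with total 1561 blocks.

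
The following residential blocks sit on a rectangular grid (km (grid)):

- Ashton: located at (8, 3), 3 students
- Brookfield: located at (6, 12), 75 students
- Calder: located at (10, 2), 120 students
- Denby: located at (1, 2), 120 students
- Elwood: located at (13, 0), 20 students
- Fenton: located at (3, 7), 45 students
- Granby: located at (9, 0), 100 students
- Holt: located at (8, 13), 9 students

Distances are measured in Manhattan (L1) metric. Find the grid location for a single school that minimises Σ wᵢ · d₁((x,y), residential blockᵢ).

(8, 2)

Manhattan distance separates: Σwᵢ(|x−xᵢ|+|y−yᵢ|) = Σwᵢ|x−xᵢ| + Σwᵢ|y−yᵢ|, so x and y are optimised independently as 1-D weighted medians.
Total weight W = 492; half = 246.
x-coordinate, sorted with cumulative weight:
  x=1 (Denby, w=120) cum 120
  x=3 (Fenton, w=45) cum 165
  x=6 (Brookfield, w=75) cum 240
  x=8 (Ashton, w=3) cum 243
  x=8 (Holt, w=9) cum 252  ← median
  x=9 (Granby, w=100) cum 352
  x=10 (Calder, w=120) cum 472
  x=13 (Elwood, w=20) cum 492
⇒ x* = 8
y-coordinate, sorted with cumulative weight:
  y=0 (Elwood, w=20) cum 20
  y=0 (Granby, w=100) cum 120
  y=2 (Calder, w=120) cum 240
  y=2 (Denby, w=120) cum 360  ← median
  y=3 (Ashton, w=3) cum 363
  y=7 (Fenton, w=45) cum 408
  y=12 (Brookfield, w=75) cum 483
  y=13 (Holt, w=9) cum 492
⇒ y* = 2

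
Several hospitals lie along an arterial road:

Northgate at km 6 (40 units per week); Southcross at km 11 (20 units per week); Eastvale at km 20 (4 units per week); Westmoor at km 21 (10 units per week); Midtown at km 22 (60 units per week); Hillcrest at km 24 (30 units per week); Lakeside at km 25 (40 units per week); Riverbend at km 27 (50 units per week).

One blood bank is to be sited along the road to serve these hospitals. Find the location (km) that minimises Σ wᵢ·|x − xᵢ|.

For a sum of weighted absolute distances on a line, the optimum is the weighted median (not the mean). Total weight W = 254; half-weight = 127.
Sort by position and accumulate weight:
  km 6 (Northgate, w=40) → cum 40
  km 11 (Southcross, w=20) → cum 60
  km 20 (Eastvale, w=4) → cum 64
  km 21 (Westmoor, w=10) → cum 74
  km 22 (Midtown, w=60) → cum 134  ≥ 127 → median here
  km 24 (Hillcrest, w=30) → cum 164
  km 25 (Lakeside, w=40) → cum 204
  km 27 (Riverbend, w=50) → cum 254
Optimal location: km 22.

x = 22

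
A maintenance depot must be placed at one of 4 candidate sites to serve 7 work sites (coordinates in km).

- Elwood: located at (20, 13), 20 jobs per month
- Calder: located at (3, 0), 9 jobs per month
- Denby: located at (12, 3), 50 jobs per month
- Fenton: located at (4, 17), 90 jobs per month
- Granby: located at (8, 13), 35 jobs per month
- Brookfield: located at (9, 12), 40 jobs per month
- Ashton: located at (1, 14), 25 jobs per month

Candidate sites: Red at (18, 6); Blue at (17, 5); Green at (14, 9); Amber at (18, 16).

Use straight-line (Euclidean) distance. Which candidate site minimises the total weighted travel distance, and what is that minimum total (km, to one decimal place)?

Total weighted distance at each candidate:
  Red (18, 6): total = 3558.4
  Blue (17, 5): total = 3471.8
  Green (14, 9): total = 2574.8
  Amber (18, 16): total = 3435.9
Minimum is at Green with total 2574.8 km.

Green, total 2574.8 km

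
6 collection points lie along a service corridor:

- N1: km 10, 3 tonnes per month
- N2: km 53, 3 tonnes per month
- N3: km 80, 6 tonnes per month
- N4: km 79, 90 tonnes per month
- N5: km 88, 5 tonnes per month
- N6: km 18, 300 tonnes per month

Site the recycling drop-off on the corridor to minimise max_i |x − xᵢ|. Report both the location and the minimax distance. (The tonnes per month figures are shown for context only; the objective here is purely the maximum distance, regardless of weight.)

location 49, max distance 39

The 1-center on a line is the midpoint of the two extreme points: leftmost at 10, rightmost at 88.
Optimal location = (10 + 88)/2 = 49; maximum distance = (88 − 10)/2 = 39.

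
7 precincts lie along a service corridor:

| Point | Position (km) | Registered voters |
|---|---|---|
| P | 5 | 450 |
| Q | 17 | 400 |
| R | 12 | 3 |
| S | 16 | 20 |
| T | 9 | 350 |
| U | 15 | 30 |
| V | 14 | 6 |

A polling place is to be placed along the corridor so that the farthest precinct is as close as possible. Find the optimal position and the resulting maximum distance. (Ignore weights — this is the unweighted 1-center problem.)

The 1-center on a line is the midpoint of the two extreme points: leftmost at 5, rightmost at 17.
Optimal location = (5 + 17)/2 = 11; maximum distance = (17 − 5)/2 = 6.

location 11, max distance 6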